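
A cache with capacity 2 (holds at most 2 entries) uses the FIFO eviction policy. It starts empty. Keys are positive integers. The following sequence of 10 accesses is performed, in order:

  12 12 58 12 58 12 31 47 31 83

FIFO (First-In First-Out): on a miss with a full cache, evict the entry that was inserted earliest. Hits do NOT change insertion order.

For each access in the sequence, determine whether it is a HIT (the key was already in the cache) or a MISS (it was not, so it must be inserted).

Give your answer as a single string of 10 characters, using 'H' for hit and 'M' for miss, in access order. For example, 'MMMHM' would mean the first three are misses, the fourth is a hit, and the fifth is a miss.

Answer: MHMHHHMMHM

Derivation:
FIFO simulation (capacity=2):
  1. access 12: MISS. Cache (old->new): [12]
  2. access 12: HIT. Cache (old->new): [12]
  3. access 58: MISS. Cache (old->new): [12 58]
  4. access 12: HIT. Cache (old->new): [12 58]
  5. access 58: HIT. Cache (old->new): [12 58]
  6. access 12: HIT. Cache (old->new): [12 58]
  7. access 31: MISS, evict 12. Cache (old->new): [58 31]
  8. access 47: MISS, evict 58. Cache (old->new): [31 47]
  9. access 31: HIT. Cache (old->new): [31 47]
  10. access 83: MISS, evict 31. Cache (old->new): [47 83]
Total: 5 hits, 5 misses, 3 evictions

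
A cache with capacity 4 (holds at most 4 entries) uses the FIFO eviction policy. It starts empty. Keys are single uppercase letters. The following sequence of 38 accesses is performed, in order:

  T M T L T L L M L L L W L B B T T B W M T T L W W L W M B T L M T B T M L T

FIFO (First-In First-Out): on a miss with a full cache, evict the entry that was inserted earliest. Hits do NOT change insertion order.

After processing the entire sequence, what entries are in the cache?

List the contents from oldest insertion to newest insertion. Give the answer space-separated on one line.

Answer: B T M L

Derivation:
FIFO simulation (capacity=4):
  1. access T: MISS. Cache (old->new): [T]
  2. access M: MISS. Cache (old->new): [T M]
  3. access T: HIT. Cache (old->new): [T M]
  4. access L: MISS. Cache (old->new): [T M L]
  5. access T: HIT. Cache (old->new): [T M L]
  6. access L: HIT. Cache (old->new): [T M L]
  7. access L: HIT. Cache (old->new): [T M L]
  8. access M: HIT. Cache (old->new): [T M L]
  9. access L: HIT. Cache (old->new): [T M L]
  10. access L: HIT. Cache (old->new): [T M L]
  11. access L: HIT. Cache (old->new): [T M L]
  12. access W: MISS. Cache (old->new): [T M L W]
  13. access L: HIT. Cache (old->new): [T M L W]
  14. access B: MISS, evict T. Cache (old->new): [M L W B]
  15. access B: HIT. Cache (old->new): [M L W B]
  16. access T: MISS, evict M. Cache (old->new): [L W B T]
  17. access T: HIT. Cache (old->new): [L W B T]
  18. access B: HIT. Cache (old->new): [L W B T]
  19. access W: HIT. Cache (old->new): [L W B T]
  20. access M: MISS, evict L. Cache (old->new): [W B T M]
  21. access T: HIT. Cache (old->new): [W B T M]
  22. access T: HIT. Cache (old->new): [W B T M]
  23. access L: MISS, evict W. Cache (old->new): [B T M L]
  24. access W: MISS, evict B. Cache (old->new): [T M L W]
  25. access W: HIT. Cache (old->new): [T M L W]
  26. access L: HIT. Cache (old->new): [T M L W]
  27. access W: HIT. Cache (old->new): [T M L W]
  28. access M: HIT. Cache (old->new): [T M L W]
  29. access B: MISS, evict T. Cache (old->new): [M L W B]
  30. access T: MISS, evict M. Cache (old->new): [L W B T]
  31. access L: HIT. Cache (old->new): [L W B T]
  32. access M: MISS, evict L. Cache (old->new): [W B T M]
  33. access T: HIT. Cache (old->new): [W B T M]
  34. access B: HIT. Cache (old->new): [W B T M]
  35. access T: HIT. Cache (old->new): [W B T M]
  36. access M: HIT. Cache (old->new): [W B T M]
  37. access L: MISS, evict W. Cache (old->new): [B T M L]
  38. access T: HIT. Cache (old->new): [B T M L]
Total: 25 hits, 13 misses, 9 evictions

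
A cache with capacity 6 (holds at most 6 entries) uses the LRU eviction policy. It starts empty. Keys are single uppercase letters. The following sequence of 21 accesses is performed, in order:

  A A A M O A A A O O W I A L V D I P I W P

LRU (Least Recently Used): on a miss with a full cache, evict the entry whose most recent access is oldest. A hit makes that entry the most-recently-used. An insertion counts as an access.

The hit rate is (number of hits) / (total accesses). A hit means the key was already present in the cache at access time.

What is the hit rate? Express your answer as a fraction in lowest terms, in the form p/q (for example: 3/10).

Answer: 11/21

Derivation:
LRU simulation (capacity=6):
  1. access A: MISS. Cache (LRU->MRU): [A]
  2. access A: HIT. Cache (LRU->MRU): [A]
  3. access A: HIT. Cache (LRU->MRU): [A]
  4. access M: MISS. Cache (LRU->MRU): [A M]
  5. access O: MISS. Cache (LRU->MRU): [A M O]
  6. access A: HIT. Cache (LRU->MRU): [M O A]
  7. access A: HIT. Cache (LRU->MRU): [M O A]
  8. access A: HIT. Cache (LRU->MRU): [M O A]
  9. access O: HIT. Cache (LRU->MRU): [M A O]
  10. access O: HIT. Cache (LRU->MRU): [M A O]
  11. access W: MISS. Cache (LRU->MRU): [M A O W]
  12. access I: MISS. Cache (LRU->MRU): [M A O W I]
  13. access A: HIT. Cache (LRU->MRU): [M O W I A]
  14. access L: MISS. Cache (LRU->MRU): [M O W I A L]
  15. access V: MISS, evict M. Cache (LRU->MRU): [O W I A L V]
  16. access D: MISS, evict O. Cache (LRU->MRU): [W I A L V D]
  17. access I: HIT. Cache (LRU->MRU): [W A L V D I]
  18. access P: MISS, evict W. Cache (LRU->MRU): [A L V D I P]
  19. access I: HIT. Cache (LRU->MRU): [A L V D P I]
  20. access W: MISS, evict A. Cache (LRU->MRU): [L V D P I W]
  21. access P: HIT. Cache (LRU->MRU): [L V D I W P]
Total: 11 hits, 10 misses, 4 evictions

Hit rate = 11/21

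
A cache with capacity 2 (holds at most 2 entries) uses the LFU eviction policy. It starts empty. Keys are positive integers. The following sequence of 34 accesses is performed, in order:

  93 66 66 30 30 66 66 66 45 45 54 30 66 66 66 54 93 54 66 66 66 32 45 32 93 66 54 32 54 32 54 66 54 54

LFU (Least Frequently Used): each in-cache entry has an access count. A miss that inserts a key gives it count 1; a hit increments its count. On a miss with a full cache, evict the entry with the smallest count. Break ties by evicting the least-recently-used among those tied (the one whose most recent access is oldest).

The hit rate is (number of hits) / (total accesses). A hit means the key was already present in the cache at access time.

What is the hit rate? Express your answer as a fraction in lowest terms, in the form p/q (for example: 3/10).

Answer: 8/17

Derivation:
LFU simulation (capacity=2):
  1. access 93: MISS. Cache: [93(c=1)]
  2. access 66: MISS. Cache: [93(c=1) 66(c=1)]
  3. access 66: HIT, count now 2. Cache: [93(c=1) 66(c=2)]
  4. access 30: MISS, evict 93(c=1). Cache: [30(c=1) 66(c=2)]
  5. access 30: HIT, count now 2. Cache: [66(c=2) 30(c=2)]
  6. access 66: HIT, count now 3. Cache: [30(c=2) 66(c=3)]
  7. access 66: HIT, count now 4. Cache: [30(c=2) 66(c=4)]
  8. access 66: HIT, count now 5. Cache: [30(c=2) 66(c=5)]
  9. access 45: MISS, evict 30(c=2). Cache: [45(c=1) 66(c=5)]
  10. access 45: HIT, count now 2. Cache: [45(c=2) 66(c=5)]
  11. access 54: MISS, evict 45(c=2). Cache: [54(c=1) 66(c=5)]
  12. access 30: MISS, evict 54(c=1). Cache: [30(c=1) 66(c=5)]
  13. access 66: HIT, count now 6. Cache: [30(c=1) 66(c=6)]
  14. access 66: HIT, count now 7. Cache: [30(c=1) 66(c=7)]
  15. access 66: HIT, count now 8. Cache: [30(c=1) 66(c=8)]
  16. access 54: MISS, evict 30(c=1). Cache: [54(c=1) 66(c=8)]
  17. access 93: MISS, evict 54(c=1). Cache: [93(c=1) 66(c=8)]
  18. access 54: MISS, evict 93(c=1). Cache: [54(c=1) 66(c=8)]
  19. access 66: HIT, count now 9. Cache: [54(c=1) 66(c=9)]
  20. access 66: HIT, count now 10. Cache: [54(c=1) 66(c=10)]
  21. access 66: HIT, count now 11. Cache: [54(c=1) 66(c=11)]
  22. access 32: MISS, evict 54(c=1). Cache: [32(c=1) 66(c=11)]
  23. access 45: MISS, evict 32(c=1). Cache: [45(c=1) 66(c=11)]
  24. access 32: MISS, evict 45(c=1). Cache: [32(c=1) 66(c=11)]
  25. access 93: MISS, evict 32(c=1). Cache: [93(c=1) 66(c=11)]
  26. access 66: HIT, count now 12. Cache: [93(c=1) 66(c=12)]
  27. access 54: MISS, evict 93(c=1). Cache: [54(c=1) 66(c=12)]
  28. access 32: MISS, evict 54(c=1). Cache: [32(c=1) 66(c=12)]
  29. access 54: MISS, evict 32(c=1). Cache: [54(c=1) 66(c=12)]
  30. access 32: MISS, evict 54(c=1). Cache: [32(c=1) 66(c=12)]
  31. access 54: MISS, evict 32(c=1). Cache: [54(c=1) 66(c=12)]
  32. access 66: HIT, count now 13. Cache: [54(c=1) 66(c=13)]
  33. access 54: HIT, count now 2. Cache: [54(c=2) 66(c=13)]
  34. access 54: HIT, count now 3. Cache: [54(c=3) 66(c=13)]
Total: 16 hits, 18 misses, 16 evictions

Hit rate = 16/34 = 8/17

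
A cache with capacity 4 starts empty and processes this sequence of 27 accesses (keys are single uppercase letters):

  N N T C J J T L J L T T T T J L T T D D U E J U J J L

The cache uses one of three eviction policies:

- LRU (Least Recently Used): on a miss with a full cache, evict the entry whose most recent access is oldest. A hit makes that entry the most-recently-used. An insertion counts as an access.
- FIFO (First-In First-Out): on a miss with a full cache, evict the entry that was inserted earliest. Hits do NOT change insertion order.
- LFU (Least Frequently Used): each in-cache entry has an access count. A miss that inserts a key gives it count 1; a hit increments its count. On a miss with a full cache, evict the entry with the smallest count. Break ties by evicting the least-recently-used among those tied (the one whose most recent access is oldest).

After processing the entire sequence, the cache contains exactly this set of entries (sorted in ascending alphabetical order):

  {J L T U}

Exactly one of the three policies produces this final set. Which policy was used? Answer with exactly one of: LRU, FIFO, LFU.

Simulating under each policy and comparing final sets:
  LRU: final set = {E J L U} -> differs
  FIFO: final set = {E J L U} -> differs
  LFU: final set = {J L T U} -> MATCHES target
Only LFU produces the target set.

Answer: LFU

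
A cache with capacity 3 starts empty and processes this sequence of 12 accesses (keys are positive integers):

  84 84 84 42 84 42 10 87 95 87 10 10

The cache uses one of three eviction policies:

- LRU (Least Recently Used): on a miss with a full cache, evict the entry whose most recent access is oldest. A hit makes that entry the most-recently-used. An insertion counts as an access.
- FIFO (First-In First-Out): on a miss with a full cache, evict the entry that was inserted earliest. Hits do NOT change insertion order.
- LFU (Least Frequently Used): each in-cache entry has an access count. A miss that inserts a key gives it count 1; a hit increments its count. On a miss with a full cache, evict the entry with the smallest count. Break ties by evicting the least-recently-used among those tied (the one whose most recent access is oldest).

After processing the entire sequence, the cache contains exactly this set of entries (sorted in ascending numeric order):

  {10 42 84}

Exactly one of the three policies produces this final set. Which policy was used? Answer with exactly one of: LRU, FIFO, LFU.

Simulating under each policy and comparing final sets:
  LRU: final set = {10 87 95} -> differs
  FIFO: final set = {10 87 95} -> differs
  LFU: final set = {10 42 84} -> MATCHES target
Only LFU produces the target set.

Answer: LFU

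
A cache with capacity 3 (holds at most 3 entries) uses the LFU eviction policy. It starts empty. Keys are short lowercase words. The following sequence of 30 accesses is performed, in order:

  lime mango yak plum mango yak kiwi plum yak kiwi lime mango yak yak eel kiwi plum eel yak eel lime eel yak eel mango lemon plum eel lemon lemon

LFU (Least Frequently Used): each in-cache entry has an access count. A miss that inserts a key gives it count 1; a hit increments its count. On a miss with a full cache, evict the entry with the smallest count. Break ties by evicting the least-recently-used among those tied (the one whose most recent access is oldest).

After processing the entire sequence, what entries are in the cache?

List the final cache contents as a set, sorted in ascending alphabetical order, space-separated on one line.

LFU simulation (capacity=3):
  1. access lime: MISS. Cache: [lime(c=1)]
  2. access mango: MISS. Cache: [lime(c=1) mango(c=1)]
  3. access yak: MISS. Cache: [lime(c=1) mango(c=1) yak(c=1)]
  4. access plum: MISS, evict lime(c=1). Cache: [mango(c=1) yak(c=1) plum(c=1)]
  5. access mango: HIT, count now 2. Cache: [yak(c=1) plum(c=1) mango(c=2)]
  6. access yak: HIT, count now 2. Cache: [plum(c=1) mango(c=2) yak(c=2)]
  7. access kiwi: MISS, evict plum(c=1). Cache: [kiwi(c=1) mango(c=2) yak(c=2)]
  8. access plum: MISS, evict kiwi(c=1). Cache: [plum(c=1) mango(c=2) yak(c=2)]
  9. access yak: HIT, count now 3. Cache: [plum(c=1) mango(c=2) yak(c=3)]
  10. access kiwi: MISS, evict plum(c=1). Cache: [kiwi(c=1) mango(c=2) yak(c=3)]
  11. access lime: MISS, evict kiwi(c=1). Cache: [lime(c=1) mango(c=2) yak(c=3)]
  12. access mango: HIT, count now 3. Cache: [lime(c=1) yak(c=3) mango(c=3)]
  13. access yak: HIT, count now 4. Cache: [lime(c=1) mango(c=3) yak(c=4)]
  14. access yak: HIT, count now 5. Cache: [lime(c=1) mango(c=3) yak(c=5)]
  15. access eel: MISS, evict lime(c=1). Cache: [eel(c=1) mango(c=3) yak(c=5)]
  16. access kiwi: MISS, evict eel(c=1). Cache: [kiwi(c=1) mango(c=3) yak(c=5)]
  17. access plum: MISS, evict kiwi(c=1). Cache: [plum(c=1) mango(c=3) yak(c=5)]
  18. access eel: MISS, evict plum(c=1). Cache: [eel(c=1) mango(c=3) yak(c=5)]
  19. access yak: HIT, count now 6. Cache: [eel(c=1) mango(c=3) yak(c=6)]
  20. access eel: HIT, count now 2. Cache: [eel(c=2) mango(c=3) yak(c=6)]
  21. access lime: MISS, evict eel(c=2). Cache: [lime(c=1) mango(c=3) yak(c=6)]
  22. access eel: MISS, evict lime(c=1). Cache: [eel(c=1) mango(c=3) yak(c=6)]
  23. access yak: HIT, count now 7. Cache: [eel(c=1) mango(c=3) yak(c=7)]
  24. access eel: HIT, count now 2. Cache: [eel(c=2) mango(c=3) yak(c=7)]
  25. access mango: HIT, count now 4. Cache: [eel(c=2) mango(c=4) yak(c=7)]
  26. access lemon: MISS, evict eel(c=2). Cache: [lemon(c=1) mango(c=4) yak(c=7)]
  27. access plum: MISS, evict lemon(c=1). Cache: [plum(c=1) mango(c=4) yak(c=7)]
  28. access eel: MISS, evict plum(c=1). Cache: [eel(c=1) mango(c=4) yak(c=7)]
  29. access lemon: MISS, evict eel(c=1). Cache: [lemon(c=1) mango(c=4) yak(c=7)]
  30. access lemon: HIT, count now 2. Cache: [lemon(c=2) mango(c=4) yak(c=7)]
Total: 12 hits, 18 misses, 15 evictions

Answer: lemon mango yak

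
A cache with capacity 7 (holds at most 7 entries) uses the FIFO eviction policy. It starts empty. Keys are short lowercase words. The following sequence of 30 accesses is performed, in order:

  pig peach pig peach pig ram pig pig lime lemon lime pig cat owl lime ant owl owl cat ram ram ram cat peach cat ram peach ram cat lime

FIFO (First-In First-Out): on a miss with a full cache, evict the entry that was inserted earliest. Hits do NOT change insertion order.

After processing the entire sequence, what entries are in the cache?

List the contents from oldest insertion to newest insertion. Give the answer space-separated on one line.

Answer: peach ram lime lemon cat owl ant

Derivation:
FIFO simulation (capacity=7):
  1. access pig: MISS. Cache (old->new): [pig]
  2. access peach: MISS. Cache (old->new): [pig peach]
  3. access pig: HIT. Cache (old->new): [pig peach]
  4. access peach: HIT. Cache (old->new): [pig peach]
  5. access pig: HIT. Cache (old->new): [pig peach]
  6. access ram: MISS. Cache (old->new): [pig peach ram]
  7. access pig: HIT. Cache (old->new): [pig peach ram]
  8. access pig: HIT. Cache (old->new): [pig peach ram]
  9. access lime: MISS. Cache (old->new): [pig peach ram lime]
  10. access lemon: MISS. Cache (old->new): [pig peach ram lime lemon]
  11. access lime: HIT. Cache (old->new): [pig peach ram lime lemon]
  12. access pig: HIT. Cache (old->new): [pig peach ram lime lemon]
  13. access cat: MISS. Cache (old->new): [pig peach ram lime lemon cat]
  14. access owl: MISS. Cache (old->new): [pig peach ram lime lemon cat owl]
  15. access lime: HIT. Cache (old->new): [pig peach ram lime lemon cat owl]
  16. access ant: MISS, evict pig. Cache (old->new): [peach ram lime lemon cat owl ant]
  17. access owl: HIT. Cache (old->new): [peach ram lime lemon cat owl ant]
  18. access owl: HIT. Cache (old->new): [peach ram lime lemon cat owl ant]
  19. access cat: HIT. Cache (old->new): [peach ram lime lemon cat owl ant]
  20. access ram: HIT. Cache (old->new): [peach ram lime lemon cat owl ant]
  21. access ram: HIT. Cache (old->new): [peach ram lime lemon cat owl ant]
  22. access ram: HIT. Cache (old->new): [peach ram lime lemon cat owl ant]
  23. access cat: HIT. Cache (old->new): [peach ram lime lemon cat owl ant]
  24. access peach: HIT. Cache (old->new): [peach ram lime lemon cat owl ant]
  25. access cat: HIT. Cache (old->new): [peach ram lime lemon cat owl ant]
  26. access ram: HIT. Cache (old->new): [peach ram lime lemon cat owl ant]
  27. access peach: HIT. Cache (old->new): [peach ram lime lemon cat owl ant]
  28. access ram: HIT. Cache (old->new): [peach ram lime lemon cat owl ant]
  29. access cat: HIT. Cache (old->new): [peach ram lime lemon cat owl ant]
  30. access lime: HIT. Cache (old->new): [peach ram lime lemon cat owl ant]
Total: 22 hits, 8 misses, 1 evictions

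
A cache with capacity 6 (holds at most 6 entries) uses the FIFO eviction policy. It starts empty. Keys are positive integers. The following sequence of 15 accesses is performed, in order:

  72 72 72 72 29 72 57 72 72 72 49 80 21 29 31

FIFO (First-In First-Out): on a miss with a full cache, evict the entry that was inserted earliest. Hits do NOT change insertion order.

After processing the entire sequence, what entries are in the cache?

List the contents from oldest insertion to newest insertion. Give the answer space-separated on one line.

FIFO simulation (capacity=6):
  1. access 72: MISS. Cache (old->new): [72]
  2. access 72: HIT. Cache (old->new): [72]
  3. access 72: HIT. Cache (old->new): [72]
  4. access 72: HIT. Cache (old->new): [72]
  5. access 29: MISS. Cache (old->new): [72 29]
  6. access 72: HIT. Cache (old->new): [72 29]
  7. access 57: MISS. Cache (old->new): [72 29 57]
  8. access 72: HIT. Cache (old->new): [72 29 57]
  9. access 72: HIT. Cache (old->new): [72 29 57]
  10. access 72: HIT. Cache (old->new): [72 29 57]
  11. access 49: MISS. Cache (old->new): [72 29 57 49]
  12. access 80: MISS. Cache (old->new): [72 29 57 49 80]
  13. access 21: MISS. Cache (old->new): [72 29 57 49 80 21]
  14. access 29: HIT. Cache (old->new): [72 29 57 49 80 21]
  15. access 31: MISS, evict 72. Cache (old->new): [29 57 49 80 21 31]
Total: 8 hits, 7 misses, 1 evictions

Answer: 29 57 49 80 21 31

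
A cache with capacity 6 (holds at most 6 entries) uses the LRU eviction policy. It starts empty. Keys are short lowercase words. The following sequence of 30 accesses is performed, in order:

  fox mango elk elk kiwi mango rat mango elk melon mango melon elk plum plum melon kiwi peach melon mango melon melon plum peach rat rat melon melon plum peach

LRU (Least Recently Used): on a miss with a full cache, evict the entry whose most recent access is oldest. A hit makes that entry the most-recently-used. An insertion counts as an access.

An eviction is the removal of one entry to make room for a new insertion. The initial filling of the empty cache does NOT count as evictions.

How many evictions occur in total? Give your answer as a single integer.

LRU simulation (capacity=6):
  1. access fox: MISS. Cache (LRU->MRU): [fox]
  2. access mango: MISS. Cache (LRU->MRU): [fox mango]
  3. access elk: MISS. Cache (LRU->MRU): [fox mango elk]
  4. access elk: HIT. Cache (LRU->MRU): [fox mango elk]
  5. access kiwi: MISS. Cache (LRU->MRU): [fox mango elk kiwi]
  6. access mango: HIT. Cache (LRU->MRU): [fox elk kiwi mango]
  7. access rat: MISS. Cache (LRU->MRU): [fox elk kiwi mango rat]
  8. access mango: HIT. Cache (LRU->MRU): [fox elk kiwi rat mango]
  9. access elk: HIT. Cache (LRU->MRU): [fox kiwi rat mango elk]
  10. access melon: MISS. Cache (LRU->MRU): [fox kiwi rat mango elk melon]
  11. access mango: HIT. Cache (LRU->MRU): [fox kiwi rat elk melon mango]
  12. access melon: HIT. Cache (LRU->MRU): [fox kiwi rat elk mango melon]
  13. access elk: HIT. Cache (LRU->MRU): [fox kiwi rat mango melon elk]
  14. access plum: MISS, evict fox. Cache (LRU->MRU): [kiwi rat mango melon elk plum]
  15. access plum: HIT. Cache (LRU->MRU): [kiwi rat mango melon elk plum]
  16. access melon: HIT. Cache (LRU->MRU): [kiwi rat mango elk plum melon]
  17. access kiwi: HIT. Cache (LRU->MRU): [rat mango elk plum melon kiwi]
  18. access peach: MISS, evict rat. Cache (LRU->MRU): [mango elk plum melon kiwi peach]
  19. access melon: HIT. Cache (LRU->MRU): [mango elk plum kiwi peach melon]
  20. access mango: HIT. Cache (LRU->MRU): [elk plum kiwi peach melon mango]
  21. access melon: HIT. Cache (LRU->MRU): [elk plum kiwi peach mango melon]
  22. access melon: HIT. Cache (LRU->MRU): [elk plum kiwi peach mango melon]
  23. access plum: HIT. Cache (LRU->MRU): [elk kiwi peach mango melon plum]
  24. access peach: HIT. Cache (LRU->MRU): [elk kiwi mango melon plum peach]
  25. access rat: MISS, evict elk. Cache (LRU->MRU): [kiwi mango melon plum peach rat]
  26. access rat: HIT. Cache (LRU->MRU): [kiwi mango melon plum peach rat]
  27. access melon: HIT. Cache (LRU->MRU): [kiwi mango plum peach rat melon]
  28. access melon: HIT. Cache (LRU->MRU): [kiwi mango plum peach rat melon]
  29. access plum: HIT. Cache (LRU->MRU): [kiwi mango peach rat melon plum]
  30. access peach: HIT. Cache (LRU->MRU): [kiwi mango rat melon plum peach]
Total: 21 hits, 9 misses, 3 evictions

Answer: 3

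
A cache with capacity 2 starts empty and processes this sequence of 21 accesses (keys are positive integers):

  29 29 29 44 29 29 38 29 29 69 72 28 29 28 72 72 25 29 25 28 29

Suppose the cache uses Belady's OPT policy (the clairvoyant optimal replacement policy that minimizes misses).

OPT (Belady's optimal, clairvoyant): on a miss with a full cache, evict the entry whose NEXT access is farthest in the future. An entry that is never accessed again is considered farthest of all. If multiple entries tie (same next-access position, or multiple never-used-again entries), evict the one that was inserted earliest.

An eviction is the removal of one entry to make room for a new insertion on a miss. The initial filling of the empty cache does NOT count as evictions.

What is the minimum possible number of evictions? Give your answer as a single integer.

Answer: 7

Derivation:
OPT (Belady) simulation (capacity=2):
  1. access 29: MISS. Cache: [29]
  2. access 29: HIT. Next use of 29: step 3. Cache: [29]
  3. access 29: HIT. Next use of 29: step 5. Cache: [29]
  4. access 44: MISS. Cache: [29 44]
  5. access 29: HIT. Next use of 29: step 6. Cache: [29 44]
  6. access 29: HIT. Next use of 29: step 8. Cache: [29 44]
  7. access 38: MISS, evict 44 (next use: never). Cache: [29 38]
  8. access 29: HIT. Next use of 29: step 9. Cache: [29 38]
  9. access 29: HIT. Next use of 29: step 13. Cache: [29 38]
  10. access 69: MISS, evict 38 (next use: never). Cache: [29 69]
  11. access 72: MISS, evict 69 (next use: never). Cache: [29 72]
  12. access 28: MISS, evict 72 (next use: step 15). Cache: [29 28]
  13. access 29: HIT. Next use of 29: step 18. Cache: [29 28]
  14. access 28: HIT. Next use of 28: step 20. Cache: [29 28]
  15. access 72: MISS, evict 28 (next use: step 20). Cache: [29 72]
  16. access 72: HIT. Next use of 72: never. Cache: [29 72]
  17. access 25: MISS, evict 72 (next use: never). Cache: [29 25]
  18. access 29: HIT. Next use of 29: step 21. Cache: [29 25]
  19. access 25: HIT. Next use of 25: never. Cache: [29 25]
  20. access 28: MISS, evict 25 (next use: never). Cache: [29 28]
  21. access 29: HIT. Next use of 29: never. Cache: [29 28]
Total: 12 hits, 9 misses, 7 evictions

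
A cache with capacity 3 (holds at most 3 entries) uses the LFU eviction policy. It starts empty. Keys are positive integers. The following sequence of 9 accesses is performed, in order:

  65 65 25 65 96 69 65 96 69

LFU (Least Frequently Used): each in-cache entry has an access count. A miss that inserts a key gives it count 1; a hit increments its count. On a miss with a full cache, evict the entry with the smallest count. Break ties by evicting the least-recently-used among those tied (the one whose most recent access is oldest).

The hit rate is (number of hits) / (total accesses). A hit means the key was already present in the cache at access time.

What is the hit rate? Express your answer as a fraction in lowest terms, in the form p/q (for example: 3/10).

LFU simulation (capacity=3):
  1. access 65: MISS. Cache: [65(c=1)]
  2. access 65: HIT, count now 2. Cache: [65(c=2)]
  3. access 25: MISS. Cache: [25(c=1) 65(c=2)]
  4. access 65: HIT, count now 3. Cache: [25(c=1) 65(c=3)]
  5. access 96: MISS. Cache: [25(c=1) 96(c=1) 65(c=3)]
  6. access 69: MISS, evict 25(c=1). Cache: [96(c=1) 69(c=1) 65(c=3)]
  7. access 65: HIT, count now 4. Cache: [96(c=1) 69(c=1) 65(c=4)]
  8. access 96: HIT, count now 2. Cache: [69(c=1) 96(c=2) 65(c=4)]
  9. access 69: HIT, count now 2. Cache: [96(c=2) 69(c=2) 65(c=4)]
Total: 5 hits, 4 misses, 1 evictions

Hit rate = 5/9

Answer: 5/9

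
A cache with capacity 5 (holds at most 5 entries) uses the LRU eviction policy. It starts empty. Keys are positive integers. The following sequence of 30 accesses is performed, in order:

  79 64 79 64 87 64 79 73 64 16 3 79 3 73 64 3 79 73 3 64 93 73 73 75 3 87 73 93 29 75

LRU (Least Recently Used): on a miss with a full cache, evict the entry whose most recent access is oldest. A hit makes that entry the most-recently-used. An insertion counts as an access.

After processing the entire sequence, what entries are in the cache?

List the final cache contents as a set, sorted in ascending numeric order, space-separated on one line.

Answer: 29 73 75 87 93

Derivation:
LRU simulation (capacity=5):
  1. access 79: MISS. Cache (LRU->MRU): [79]
  2. access 64: MISS. Cache (LRU->MRU): [79 64]
  3. access 79: HIT. Cache (LRU->MRU): [64 79]
  4. access 64: HIT. Cache (LRU->MRU): [79 64]
  5. access 87: MISS. Cache (LRU->MRU): [79 64 87]
  6. access 64: HIT. Cache (LRU->MRU): [79 87 64]
  7. access 79: HIT. Cache (LRU->MRU): [87 64 79]
  8. access 73: MISS. Cache (LRU->MRU): [87 64 79 73]
  9. access 64: HIT. Cache (LRU->MRU): [87 79 73 64]
  10. access 16: MISS. Cache (LRU->MRU): [87 79 73 64 16]
  11. access 3: MISS, evict 87. Cache (LRU->MRU): [79 73 64 16 3]
  12. access 79: HIT. Cache (LRU->MRU): [73 64 16 3 79]
  13. access 3: HIT. Cache (LRU->MRU): [73 64 16 79 3]
  14. access 73: HIT. Cache (LRU->MRU): [64 16 79 3 73]
  15. access 64: HIT. Cache (LRU->MRU): [16 79 3 73 64]
  16. access 3: HIT. Cache (LRU->MRU): [16 79 73 64 3]
  17. access 79: HIT. Cache (LRU->MRU): [16 73 64 3 79]
  18. access 73: HIT. Cache (LRU->MRU): [16 64 3 79 73]
  19. access 3: HIT. Cache (LRU->MRU): [16 64 79 73 3]
  20. access 64: HIT. Cache (LRU->MRU): [16 79 73 3 64]
  21. access 93: MISS, evict 16. Cache (LRU->MRU): [79 73 3 64 93]
  22. access 73: HIT. Cache (LRU->MRU): [79 3 64 93 73]
  23. access 73: HIT. Cache (LRU->MRU): [79 3 64 93 73]
  24. access 75: MISS, evict 79. Cache (LRU->MRU): [3 64 93 73 75]
  25. access 3: HIT. Cache (LRU->MRU): [64 93 73 75 3]
  26. access 87: MISS, evict 64. Cache (LRU->MRU): [93 73 75 3 87]
  27. access 73: HIT. Cache (LRU->MRU): [93 75 3 87 73]
  28. access 93: HIT. Cache (LRU->MRU): [75 3 87 73 93]
  29. access 29: MISS, evict 75. Cache (LRU->MRU): [3 87 73 93 29]
  30. access 75: MISS, evict 3. Cache (LRU->MRU): [87 73 93 29 75]
Total: 19 hits, 11 misses, 6 evictions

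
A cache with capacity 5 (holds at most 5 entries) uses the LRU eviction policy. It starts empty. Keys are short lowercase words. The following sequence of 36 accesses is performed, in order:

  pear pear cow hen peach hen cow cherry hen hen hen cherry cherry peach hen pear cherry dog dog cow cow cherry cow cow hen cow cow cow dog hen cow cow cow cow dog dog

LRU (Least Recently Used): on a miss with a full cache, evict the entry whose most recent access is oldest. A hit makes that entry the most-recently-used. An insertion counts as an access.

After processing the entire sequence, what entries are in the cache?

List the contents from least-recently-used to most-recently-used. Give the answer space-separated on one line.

LRU simulation (capacity=5):
  1. access pear: MISS. Cache (LRU->MRU): [pear]
  2. access pear: HIT. Cache (LRU->MRU): [pear]
  3. access cow: MISS. Cache (LRU->MRU): [pear cow]
  4. access hen: MISS. Cache (LRU->MRU): [pear cow hen]
  5. access peach: MISS. Cache (LRU->MRU): [pear cow hen peach]
  6. access hen: HIT. Cache (LRU->MRU): [pear cow peach hen]
  7. access cow: HIT. Cache (LRU->MRU): [pear peach hen cow]
  8. access cherry: MISS. Cache (LRU->MRU): [pear peach hen cow cherry]
  9. access hen: HIT. Cache (LRU->MRU): [pear peach cow cherry hen]
  10. access hen: HIT. Cache (LRU->MRU): [pear peach cow cherry hen]
  11. access hen: HIT. Cache (LRU->MRU): [pear peach cow cherry hen]
  12. access cherry: HIT. Cache (LRU->MRU): [pear peach cow hen cherry]
  13. access cherry: HIT. Cache (LRU->MRU): [pear peach cow hen cherry]
  14. access peach: HIT. Cache (LRU->MRU): [pear cow hen cherry peach]
  15. access hen: HIT. Cache (LRU->MRU): [pear cow cherry peach hen]
  16. access pear: HIT. Cache (LRU->MRU): [cow cherry peach hen pear]
  17. access cherry: HIT. Cache (LRU->MRU): [cow peach hen pear cherry]
  18. access dog: MISS, evict cow. Cache (LRU->MRU): [peach hen pear cherry dog]
  19. access dog: HIT. Cache (LRU->MRU): [peach hen pear cherry dog]
  20. access cow: MISS, evict peach. Cache (LRU->MRU): [hen pear cherry dog cow]
  21. access cow: HIT. Cache (LRU->MRU): [hen pear cherry dog cow]
  22. access cherry: HIT. Cache (LRU->MRU): [hen pear dog cow cherry]
  23. access cow: HIT. Cache (LRU->MRU): [hen pear dog cherry cow]
  24. access cow: HIT. Cache (LRU->MRU): [hen pear dog cherry cow]
  25. access hen: HIT. Cache (LRU->MRU): [pear dog cherry cow hen]
  26. access cow: HIT. Cache (LRU->MRU): [pear dog cherry hen cow]
  27. access cow: HIT. Cache (LRU->MRU): [pear dog cherry hen cow]
  28. access cow: HIT. Cache (LRU->MRU): [pear dog cherry hen cow]
  29. access dog: HIT. Cache (LRU->MRU): [pear cherry hen cow dog]
  30. access hen: HIT. Cache (LRU->MRU): [pear cherry cow dog hen]
  31. access cow: HIT. Cache (LRU->MRU): [pear cherry dog hen cow]
  32. access cow: HIT. Cache (LRU->MRU): [pear cherry dog hen cow]
  33. access cow: HIT. Cache (LRU->MRU): [pear cherry dog hen cow]
  34. access cow: HIT. Cache (LRU->MRU): [pear cherry dog hen cow]
  35. access dog: HIT. Cache (LRU->MRU): [pear cherry hen cow dog]
  36. access dog: HIT. Cache (LRU->MRU): [pear cherry hen cow dog]
Total: 29 hits, 7 misses, 2 evictions

Answer: pear cherry hen cow dog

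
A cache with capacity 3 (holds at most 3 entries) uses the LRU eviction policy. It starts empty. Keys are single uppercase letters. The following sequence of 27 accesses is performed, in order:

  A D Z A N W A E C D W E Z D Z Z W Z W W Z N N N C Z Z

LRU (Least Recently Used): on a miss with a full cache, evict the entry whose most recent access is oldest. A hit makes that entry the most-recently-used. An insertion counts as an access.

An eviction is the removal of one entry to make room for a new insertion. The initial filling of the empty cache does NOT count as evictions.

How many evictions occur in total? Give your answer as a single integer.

Answer: 12

Derivation:
LRU simulation (capacity=3):
  1. access A: MISS. Cache (LRU->MRU): [A]
  2. access D: MISS. Cache (LRU->MRU): [A D]
  3. access Z: MISS. Cache (LRU->MRU): [A D Z]
  4. access A: HIT. Cache (LRU->MRU): [D Z A]
  5. access N: MISS, evict D. Cache (LRU->MRU): [Z A N]
  6. access W: MISS, evict Z. Cache (LRU->MRU): [A N W]
  7. access A: HIT. Cache (LRU->MRU): [N W A]
  8. access E: MISS, evict N. Cache (LRU->MRU): [W A E]
  9. access C: MISS, evict W. Cache (LRU->MRU): [A E C]
  10. access D: MISS, evict A. Cache (LRU->MRU): [E C D]
  11. access W: MISS, evict E. Cache (LRU->MRU): [C D W]
  12. access E: MISS, evict C. Cache (LRU->MRU): [D W E]
  13. access Z: MISS, evict D. Cache (LRU->MRU): [W E Z]
  14. access D: MISS, evict W. Cache (LRU->MRU): [E Z D]
  15. access Z: HIT. Cache (LRU->MRU): [E D Z]
  16. access Z: HIT. Cache (LRU->MRU): [E D Z]
  17. access W: MISS, evict E. Cache (LRU->MRU): [D Z W]
  18. access Z: HIT. Cache (LRU->MRU): [D W Z]
  19. access W: HIT. Cache (LRU->MRU): [D Z W]
  20. access W: HIT. Cache (LRU->MRU): [D Z W]
  21. access Z: HIT. Cache (LRU->MRU): [D W Z]
  22. access N: MISS, evict D. Cache (LRU->MRU): [W Z N]
  23. access N: HIT. Cache (LRU->MRU): [W Z N]
  24. access N: HIT. Cache (LRU->MRU): [W Z N]
  25. access C: MISS, evict W. Cache (LRU->MRU): [Z N C]
  26. access Z: HIT. Cache (LRU->MRU): [N C Z]
  27. access Z: HIT. Cache (LRU->MRU): [N C Z]
Total: 12 hits, 15 misses, 12 evictions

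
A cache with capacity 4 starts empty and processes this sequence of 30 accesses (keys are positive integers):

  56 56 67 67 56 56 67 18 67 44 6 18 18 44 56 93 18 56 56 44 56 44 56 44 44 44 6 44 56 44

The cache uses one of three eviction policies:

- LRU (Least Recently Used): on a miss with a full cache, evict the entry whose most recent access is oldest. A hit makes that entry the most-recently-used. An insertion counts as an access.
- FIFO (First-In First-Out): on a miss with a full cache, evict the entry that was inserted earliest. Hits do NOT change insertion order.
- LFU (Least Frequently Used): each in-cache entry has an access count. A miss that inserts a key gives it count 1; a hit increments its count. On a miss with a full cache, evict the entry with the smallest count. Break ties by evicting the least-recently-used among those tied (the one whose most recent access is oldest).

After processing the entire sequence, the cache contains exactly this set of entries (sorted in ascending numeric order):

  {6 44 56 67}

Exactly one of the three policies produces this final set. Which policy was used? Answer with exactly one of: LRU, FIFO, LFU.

Simulating under each policy and comparing final sets:
  LRU: final set = {6 18 44 56} -> differs
  FIFO: final set = {6 18 44 56} -> differs
  LFU: final set = {6 44 56 67} -> MATCHES target
Only LFU produces the target set.

Answer: LFU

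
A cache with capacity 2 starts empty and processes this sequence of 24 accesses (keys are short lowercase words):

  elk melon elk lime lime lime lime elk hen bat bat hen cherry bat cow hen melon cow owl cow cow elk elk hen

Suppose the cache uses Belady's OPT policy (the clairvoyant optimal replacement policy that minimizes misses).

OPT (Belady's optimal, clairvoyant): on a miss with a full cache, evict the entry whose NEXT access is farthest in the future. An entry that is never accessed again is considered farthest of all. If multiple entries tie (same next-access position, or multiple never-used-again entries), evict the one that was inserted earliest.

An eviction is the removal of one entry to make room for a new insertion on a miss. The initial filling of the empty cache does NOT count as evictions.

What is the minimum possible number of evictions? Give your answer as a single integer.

OPT (Belady) simulation (capacity=2):
  1. access elk: MISS. Cache: [elk]
  2. access melon: MISS. Cache: [elk melon]
  3. access elk: HIT. Next use of elk: step 8. Cache: [elk melon]
  4. access lime: MISS, evict melon (next use: step 17). Cache: [elk lime]
  5. access lime: HIT. Next use of lime: step 6. Cache: [elk lime]
  6. access lime: HIT. Next use of lime: step 7. Cache: [elk lime]
  7. access lime: HIT. Next use of lime: never. Cache: [elk lime]
  8. access elk: HIT. Next use of elk: step 22. Cache: [elk lime]
  9. access hen: MISS, evict lime (next use: never). Cache: [elk hen]
  10. access bat: MISS, evict elk (next use: step 22). Cache: [hen bat]
  11. access bat: HIT. Next use of bat: step 14. Cache: [hen bat]
  12. access hen: HIT. Next use of hen: step 16. Cache: [hen bat]
  13. access cherry: MISS, evict hen (next use: step 16). Cache: [bat cherry]
  14. access bat: HIT. Next use of bat: never. Cache: [bat cherry]
  15. access cow: MISS, evict bat (next use: never). Cache: [cherry cow]
  16. access hen: MISS, evict cherry (next use: never). Cache: [cow hen]
  17. access melon: MISS, evict hen (next use: step 24). Cache: [cow melon]
  18. access cow: HIT. Next use of cow: step 20. Cache: [cow melon]
  19. access owl: MISS, evict melon (next use: never). Cache: [cow owl]
  20. access cow: HIT. Next use of cow: step 21. Cache: [cow owl]
  21. access cow: HIT. Next use of cow: never. Cache: [cow owl]
  22. access elk: MISS, evict cow (next use: never). Cache: [owl elk]
  23. access elk: HIT. Next use of elk: never. Cache: [owl elk]
  24. access hen: MISS, evict owl (next use: never). Cache: [elk hen]
Total: 12 hits, 12 misses, 10 evictions

Answer: 10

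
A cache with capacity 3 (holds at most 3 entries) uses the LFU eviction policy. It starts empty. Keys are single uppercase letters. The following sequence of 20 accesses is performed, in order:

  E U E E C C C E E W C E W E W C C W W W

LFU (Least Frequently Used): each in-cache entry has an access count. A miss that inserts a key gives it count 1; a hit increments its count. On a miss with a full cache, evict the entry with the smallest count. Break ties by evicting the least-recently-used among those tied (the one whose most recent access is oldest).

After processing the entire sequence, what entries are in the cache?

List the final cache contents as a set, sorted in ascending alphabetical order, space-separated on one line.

LFU simulation (capacity=3):
  1. access E: MISS. Cache: [E(c=1)]
  2. access U: MISS. Cache: [E(c=1) U(c=1)]
  3. access E: HIT, count now 2. Cache: [U(c=1) E(c=2)]
  4. access E: HIT, count now 3. Cache: [U(c=1) E(c=3)]
  5. access C: MISS. Cache: [U(c=1) C(c=1) E(c=3)]
  6. access C: HIT, count now 2. Cache: [U(c=1) C(c=2) E(c=3)]
  7. access C: HIT, count now 3. Cache: [U(c=1) E(c=3) C(c=3)]
  8. access E: HIT, count now 4. Cache: [U(c=1) C(c=3) E(c=4)]
  9. access E: HIT, count now 5. Cache: [U(c=1) C(c=3) E(c=5)]
  10. access W: MISS, evict U(c=1). Cache: [W(c=1) C(c=3) E(c=5)]
  11. access C: HIT, count now 4. Cache: [W(c=1) C(c=4) E(c=5)]
  12. access E: HIT, count now 6. Cache: [W(c=1) C(c=4) E(c=6)]
  13. access W: HIT, count now 2. Cache: [W(c=2) C(c=4) E(c=6)]
  14. access E: HIT, count now 7. Cache: [W(c=2) C(c=4) E(c=7)]
  15. access W: HIT, count now 3. Cache: [W(c=3) C(c=4) E(c=7)]
  16. access C: HIT, count now 5. Cache: [W(c=3) C(c=5) E(c=7)]
  17. access C: HIT, count now 6. Cache: [W(c=3) C(c=6) E(c=7)]
  18. access W: HIT, count now 4. Cache: [W(c=4) C(c=6) E(c=7)]
  19. access W: HIT, count now 5. Cache: [W(c=5) C(c=6) E(c=7)]
  20. access W: HIT, count now 6. Cache: [C(c=6) W(c=6) E(c=7)]
Total: 16 hits, 4 misses, 1 evictions

Answer: C E W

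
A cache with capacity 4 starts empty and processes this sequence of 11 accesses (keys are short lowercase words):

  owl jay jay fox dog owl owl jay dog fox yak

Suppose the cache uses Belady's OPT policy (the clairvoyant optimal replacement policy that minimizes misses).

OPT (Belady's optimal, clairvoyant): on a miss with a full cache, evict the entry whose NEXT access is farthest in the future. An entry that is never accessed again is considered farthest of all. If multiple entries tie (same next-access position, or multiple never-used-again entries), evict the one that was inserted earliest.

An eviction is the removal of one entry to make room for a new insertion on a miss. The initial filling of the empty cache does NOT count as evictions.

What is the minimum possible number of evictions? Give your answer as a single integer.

Answer: 1

Derivation:
OPT (Belady) simulation (capacity=4):
  1. access owl: MISS. Cache: [owl]
  2. access jay: MISS. Cache: [owl jay]
  3. access jay: HIT. Next use of jay: step 8. Cache: [owl jay]
  4. access fox: MISS. Cache: [owl jay fox]
  5. access dog: MISS. Cache: [owl jay fox dog]
  6. access owl: HIT. Next use of owl: step 7. Cache: [owl jay fox dog]
  7. access owl: HIT. Next use of owl: never. Cache: [owl jay fox dog]
  8. access jay: HIT. Next use of jay: never. Cache: [owl jay fox dog]
  9. access dog: HIT. Next use of dog: never. Cache: [owl jay fox dog]
  10. access fox: HIT. Next use of fox: never. Cache: [owl jay fox dog]
  11. access yak: MISS, evict owl (next use: never). Cache: [jay fox dog yak]
Total: 6 hits, 5 misses, 1 evictions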